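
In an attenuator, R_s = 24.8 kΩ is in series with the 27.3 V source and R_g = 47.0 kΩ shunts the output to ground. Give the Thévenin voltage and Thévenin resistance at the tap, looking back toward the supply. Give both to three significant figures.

V_th = 17.9 V, R_th = 16.2 kΩ

V_th is the open-circuit tap voltage: 27.3 × 47.0/(24.8 + 47.0) = 17.9 V.
With the supply zeroed, R_s and R_g appear in parallel from the tap: R_th = R_s‖R_g = (24.8 × 47.0)/71.80 = 16.2 kΩ.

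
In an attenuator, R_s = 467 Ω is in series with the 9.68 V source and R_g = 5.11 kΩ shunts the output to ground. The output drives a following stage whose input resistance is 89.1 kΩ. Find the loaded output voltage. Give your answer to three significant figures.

V_out ≈ 8.83 V

The load sits in parallel with R_g: R_g‖R_L = (5110 × 89100) / (5110 + 89100) = 4833 Ω.
V_out = 9.68 × 4833 / (467 + 4833) = 9.68 × 4833/5300 = 8.83 V.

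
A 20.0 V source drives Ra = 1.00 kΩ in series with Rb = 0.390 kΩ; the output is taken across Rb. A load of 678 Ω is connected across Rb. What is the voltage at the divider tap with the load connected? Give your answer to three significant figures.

The load sits in parallel with Rb: Rb‖R_L = (390 × 678) / (390 + 678) = 247.6 Ω.
V_out = 20.0 × 247.6 / (1000 + 247.6) = 20.0 × 247.6/1248 = 3.97 V.
(Unloaded it would have been 5.61 V.)

V_out ≈ 3.97 V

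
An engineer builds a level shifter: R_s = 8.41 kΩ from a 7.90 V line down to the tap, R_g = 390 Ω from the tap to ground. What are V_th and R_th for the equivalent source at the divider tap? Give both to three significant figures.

V_th = 0.350 V, R_th = 373 Ω

V_th is the open-circuit tap voltage: 7.90 × 390/(8410 + 390) = 0.350 V.
With the supply zeroed, R_s and R_g appear in parallel from the tap: R_th = R_s‖R_g = (8410 × 390)/8800 = 373 Ω.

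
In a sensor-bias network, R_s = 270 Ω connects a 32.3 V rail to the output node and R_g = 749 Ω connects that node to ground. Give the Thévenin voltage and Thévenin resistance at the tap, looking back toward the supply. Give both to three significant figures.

V_th is the open-circuit tap voltage: 32.3 × 749/(270 + 749) = 23.7 V.
With the supply zeroed, R_s and R_g appear in parallel from the tap: R_th = R_s‖R_g = (270 × 749)/1019 = 198 Ω.

V_th = 23.7 V, R_th = 198 Ω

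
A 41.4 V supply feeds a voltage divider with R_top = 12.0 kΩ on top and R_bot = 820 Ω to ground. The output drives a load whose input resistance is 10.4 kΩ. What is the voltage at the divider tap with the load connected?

V_out ≈ 2.47 V

The load sits in parallel with R_bot: R_bot‖R_L = (820 × 10400) / (820 + 10400) = 760.1 Ω.
V_out = 41.4 × 760.1 / (12000 + 760.1) = 41.4 × 760.1/12760 = 2.47 V.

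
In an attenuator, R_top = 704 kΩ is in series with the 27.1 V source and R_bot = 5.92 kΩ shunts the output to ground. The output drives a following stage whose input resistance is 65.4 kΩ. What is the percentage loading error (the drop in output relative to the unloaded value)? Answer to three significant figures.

8.24 %

The divider's output (Thévenin) resistance is R_top‖R_bot = 5.871 kΩ.
Fractional drop under load = R_th/(R_th + R_L) = 5.871 / (5.871 + 65.4) = 0.08237.
So the output falls by 8.24 %.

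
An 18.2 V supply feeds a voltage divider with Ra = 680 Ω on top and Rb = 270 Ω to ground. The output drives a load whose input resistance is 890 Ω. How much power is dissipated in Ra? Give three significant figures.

Total resistance from the source is Ra + (Rb‖R_L) = 887.2 Ω, so I = 18.2/887.2 Ω = 20.52 mA.
P = I²·Ra = (20.52 mA)² × 680 Ω = 286 mW.

P ≈ 286 mW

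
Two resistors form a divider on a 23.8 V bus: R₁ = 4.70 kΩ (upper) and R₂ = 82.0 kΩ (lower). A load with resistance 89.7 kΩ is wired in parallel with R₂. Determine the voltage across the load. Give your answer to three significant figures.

The load sits in parallel with R₂: R₂‖R_L = (82.0 × 89.7) / (82.0 + 89.7) = 42.84 kΩ.
V_out = 23.8 × 42.84 / (4.70 + 42.84) = 23.8 × 42.84/47.54 = 21.4 V.

V_out ≈ 21.4 V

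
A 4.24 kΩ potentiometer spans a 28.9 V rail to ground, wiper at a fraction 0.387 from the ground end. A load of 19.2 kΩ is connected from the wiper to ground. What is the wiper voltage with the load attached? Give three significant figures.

V ≈ 10.6 V

The wiper splits the pot into (1−α)R = 2.599 kΩ above and αR = 1.641 kΩ below.
Lower section ‖ load = 1.512 kΩ.
V_wiper = 28.9 × 1.512/(2.599 + 1.512) = 10.6 V.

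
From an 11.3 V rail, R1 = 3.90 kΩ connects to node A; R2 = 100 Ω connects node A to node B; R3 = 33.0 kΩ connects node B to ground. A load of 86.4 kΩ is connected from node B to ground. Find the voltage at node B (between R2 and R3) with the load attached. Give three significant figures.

At node B, R3 is in parallel with the load: R3‖R_L = 23880 Ω.
Below node A the resistance is R2 + (R3‖R_L) = 23980 Ω, so V_A = 11.3 × 23980/27880 = 9.719 V.
Then V_B = V_A × (R3‖R_L)/(R2 + R3‖R_L) = 9.719 × 23880/23980 = 9.68 V.

V ≈ 9.68 V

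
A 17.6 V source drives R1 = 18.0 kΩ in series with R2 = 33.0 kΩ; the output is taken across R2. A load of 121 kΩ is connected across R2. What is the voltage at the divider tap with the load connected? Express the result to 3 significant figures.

The load sits in parallel with R2: R2‖R_L = (33.0 × 121) / (33.0 + 121) = 25.93 kΩ.
V_out = 17.6 × 25.93 / (18.0 + 25.93) = 17.6 × 25.93/43.93 = 10.4 V.
(Unloaded it would have been 11.4 V.)

V_out ≈ 10.4 V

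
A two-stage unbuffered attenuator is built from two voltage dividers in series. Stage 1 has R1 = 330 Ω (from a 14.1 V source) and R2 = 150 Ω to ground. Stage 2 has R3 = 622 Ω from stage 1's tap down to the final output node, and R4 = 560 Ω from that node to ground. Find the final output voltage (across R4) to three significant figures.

V_out ≈ 1.92 V

Stage 2 presents R3+R4 = 1182 Ω as a load on stage 1's tap.
Stage 1's lower leg becomes R2‖(R3+R4) = 133.1 Ω, so V_mid = 14.1 × 133.1/463.1 = 4.053 V.
Stage 2 is itself unloaded: V_out = V_mid × R4/(R3+R4) = 4.053 × 560/1182 = 1.92 V.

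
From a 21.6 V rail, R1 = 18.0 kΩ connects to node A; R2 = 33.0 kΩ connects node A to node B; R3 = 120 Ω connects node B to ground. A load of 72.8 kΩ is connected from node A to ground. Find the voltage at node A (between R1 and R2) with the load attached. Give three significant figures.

V ≈ 12.1 V

Below node A the series string R2+R3 = 33120 Ω sits in parallel with the 72800 Ω load: 22760 Ω.
V_A = 21.6 × 22760/(18000 + 22760) = 12.1 V.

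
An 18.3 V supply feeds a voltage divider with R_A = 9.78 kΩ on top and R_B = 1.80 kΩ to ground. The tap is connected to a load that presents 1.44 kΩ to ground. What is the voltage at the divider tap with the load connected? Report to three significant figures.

V_out ≈ 1.38 V

The load sits in parallel with R_B: R_B‖R_L = (1.80 × 1.44) / (1.80 + 1.44) = 0.8000 kΩ.
V_out = 18.3 × 0.8000 / (9.78 + 0.8000) = 18.3 × 0.8000/10.58 = 1.38 V.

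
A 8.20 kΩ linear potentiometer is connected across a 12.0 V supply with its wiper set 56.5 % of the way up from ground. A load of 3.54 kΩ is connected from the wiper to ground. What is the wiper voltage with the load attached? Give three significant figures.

V ≈ 4.32 V

The wiper splits the pot into (1−α)R = 3.567 kΩ above and αR = 4.633 kΩ below.
Lower section ‖ load = 2.007 kΩ.
V_wiper = 12.0 × 2.007/(3.567 + 2.007) = 4.32 V.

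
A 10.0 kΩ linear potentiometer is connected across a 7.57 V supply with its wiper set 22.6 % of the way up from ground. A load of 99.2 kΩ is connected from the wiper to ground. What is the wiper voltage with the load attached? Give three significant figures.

The wiper splits the pot into (1−α)R = 7.740 kΩ above and αR = 2.260 kΩ below.
Lower section ‖ load = 2.210 kΩ.
V_wiper = 7.57 × 2.210/(7.740 + 2.210) = 1.68 V.

V ≈ 1.68 V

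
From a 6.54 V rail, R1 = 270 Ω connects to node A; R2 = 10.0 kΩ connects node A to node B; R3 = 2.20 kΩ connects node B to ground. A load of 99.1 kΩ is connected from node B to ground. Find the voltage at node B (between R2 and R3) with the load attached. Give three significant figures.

At node B, R3 is in parallel with the load: R3‖R_L = 2152 Ω.
Below node A the resistance is R2 + (R3‖R_L) = 12150 Ω, so V_A = 6.54 × 12150/12420 = 6.398 V.
Then V_B = V_A × (R3‖R_L)/(R2 + R3‖R_L) = 6.398 × 2152/12150 = 1.13 V.

V ≈ 1.13 V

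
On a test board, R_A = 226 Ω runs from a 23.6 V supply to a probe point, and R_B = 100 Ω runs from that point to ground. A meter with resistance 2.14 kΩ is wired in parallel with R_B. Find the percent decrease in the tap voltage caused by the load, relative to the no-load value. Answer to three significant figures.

The divider's output (Thévenin) resistance is R_A‖R_B = 69.33 Ω.
Fractional drop under load = R_th/(R_th + R_L) = 69.33 / (69.33 + 2140) = 0.03138.
So the output falls by 3.14 %.

3.14 %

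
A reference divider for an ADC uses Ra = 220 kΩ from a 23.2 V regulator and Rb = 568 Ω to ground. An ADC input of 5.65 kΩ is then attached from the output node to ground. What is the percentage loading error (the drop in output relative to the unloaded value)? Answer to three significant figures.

The divider's output (Thévenin) resistance is Ra‖Rb = 566.5 Ω.
Fractional drop under load = R_th/(R_th + R_L) = 566.5 / (566.5 + 5650) = 0.09113.
So the output falls by 9.11 %.

9.11 %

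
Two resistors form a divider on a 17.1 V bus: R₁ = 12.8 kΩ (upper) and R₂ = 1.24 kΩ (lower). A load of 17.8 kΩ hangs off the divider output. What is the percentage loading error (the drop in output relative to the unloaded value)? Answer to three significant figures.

5.97 %

The divider's output (Thévenin) resistance is R₁‖R₂ = 1.130 kΩ.
Fractional drop under load = R_th/(R_th + R_L) = 1.130 / (1.130 + 17.8) = 0.05972.
So the output falls by 5.97 %.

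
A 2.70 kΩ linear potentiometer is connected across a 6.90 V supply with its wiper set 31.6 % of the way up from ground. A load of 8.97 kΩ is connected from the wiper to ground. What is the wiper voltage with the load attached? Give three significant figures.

The wiper splits the pot into (1−α)R = 1847 Ω above and αR = 853.2 Ω below.
Lower section ‖ load = 779.1 Ω.
V_wiper = 6.90 × 779.1/(1847 + 779.1) = 2.05 V.

V ≈ 2.05 V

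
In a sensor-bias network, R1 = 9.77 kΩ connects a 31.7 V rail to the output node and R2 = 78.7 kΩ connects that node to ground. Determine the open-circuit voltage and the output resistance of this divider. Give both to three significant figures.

V_th is the open-circuit tap voltage: 31.7 × 78.7/(9.77 + 78.7) = 28.2 V.
With the supply zeroed, R1 and R2 appear in parallel from the tap: R_th = R1‖R2 = (9.77 × 78.7)/88.47 = 8.69 kΩ.

V_th = 28.2 V, R_th = 8.69 kΩ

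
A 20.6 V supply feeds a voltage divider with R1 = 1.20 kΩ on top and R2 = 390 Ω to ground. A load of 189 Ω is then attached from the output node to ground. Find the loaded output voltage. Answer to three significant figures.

V_out ≈ 1.98 V

The load sits in parallel with R2: R2‖R_L = (390 × 189) / (390 + 189) = 127.3 Ω.
V_out = 20.6 × 127.3 / (1200 + 127.3) = 20.6 × 127.3/1327 = 1.98 V.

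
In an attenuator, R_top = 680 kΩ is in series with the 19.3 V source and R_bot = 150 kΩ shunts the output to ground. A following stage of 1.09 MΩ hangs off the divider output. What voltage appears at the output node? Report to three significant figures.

V_out ≈ 3.13 V

The load sits in parallel with R_bot: R_bot‖R_L = (150 × 1090) / (150 + 1090) = 131.9 kΩ.
V_out = 19.3 × 131.9 / (680 + 131.9) = 19.3 × 131.9/811.9 = 3.13 V.
(Unloaded it would have been 3.49 V.)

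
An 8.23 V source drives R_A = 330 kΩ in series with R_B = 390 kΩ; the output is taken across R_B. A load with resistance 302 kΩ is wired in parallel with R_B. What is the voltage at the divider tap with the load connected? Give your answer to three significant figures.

V_out ≈ 2.80 V

The load sits in parallel with R_B: R_B‖R_L = (390 × 302) / (390 + 302) = 170.2 kΩ.
V_out = 8.23 × 170.2 / (330 + 170.2) = 8.23 × 170.2/500.2 = 2.80 V.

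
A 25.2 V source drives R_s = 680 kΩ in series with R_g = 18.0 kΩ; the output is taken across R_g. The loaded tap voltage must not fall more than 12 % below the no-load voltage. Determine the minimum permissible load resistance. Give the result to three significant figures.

R_L(min) ≈ 129 kΩ

Output resistance R_th = R_s‖R_g = (680 × 18.0)/698.0 = 17.54 kΩ.
The fractional drop is R_th/(R_th + R_L); requiring this ≤ 0.120 gives R_L ≥ R_th(1/0.120 − 1) = 17.54 × 7.333 = 129 kΩ.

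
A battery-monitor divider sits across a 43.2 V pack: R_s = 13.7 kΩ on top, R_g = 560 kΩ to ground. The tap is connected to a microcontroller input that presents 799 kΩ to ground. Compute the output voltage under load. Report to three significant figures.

The load sits in parallel with R_g: R_g‖R_L = (560 × 799) / (560 + 799) = 329.2 kΩ.
V_out = 43.2 × 329.2 / (13.7 + 329.2) = 43.2 × 329.2/342.9 = 41.5 V.

V_out ≈ 41.5 V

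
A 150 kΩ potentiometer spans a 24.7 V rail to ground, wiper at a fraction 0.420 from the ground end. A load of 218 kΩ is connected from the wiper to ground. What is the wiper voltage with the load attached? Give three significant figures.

V ≈ 8.88 V

The wiper splits the pot into (1−α)R = 87.00 kΩ above and αR = 63.00 kΩ below.
Lower section ‖ load = 48.88 kΩ.
V_wiper = 24.7 × 48.88/(87.00 + 48.88) = 8.88 V.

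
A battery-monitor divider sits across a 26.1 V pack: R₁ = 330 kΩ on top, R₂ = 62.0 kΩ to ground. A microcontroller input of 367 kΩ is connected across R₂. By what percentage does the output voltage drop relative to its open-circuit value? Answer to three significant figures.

Unloaded V = 26.1 × 62.0/392.0 = 4.1281 V.
Loaded: R₂‖R_L = 53.04 kΩ, giving V = 26.1 × 53.04/383.0 = 3.6141 V.
Drop = (4.1281 − 3.6141) / 4.1281 = 12.5 %.

12.5 %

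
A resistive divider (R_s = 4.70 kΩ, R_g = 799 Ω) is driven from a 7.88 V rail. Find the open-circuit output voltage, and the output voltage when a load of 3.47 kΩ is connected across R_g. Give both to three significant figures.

Open-circuit: V = 7.88 × 799/(4700 + 799) = 1.14 V.
With the load, R_g becomes R_g‖R_L = 649.5 Ω, so V = 7.88 × 649.5/5349 = 0.957 V.

Unloaded: 1.14 V; loaded: 0.957 V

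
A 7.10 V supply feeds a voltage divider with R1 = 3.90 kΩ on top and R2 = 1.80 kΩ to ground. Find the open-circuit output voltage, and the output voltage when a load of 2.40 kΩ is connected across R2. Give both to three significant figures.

Unloaded: 2.24 V; loaded: 1.48 V

Open-circuit: V = 7.10 × 1.80/(3.90 + 1.80) = 2.24 V.
With the load, R2 becomes R2‖R_L = 1.029 kΩ, so V = 7.10 × 1.029/4.929 = 1.48 V.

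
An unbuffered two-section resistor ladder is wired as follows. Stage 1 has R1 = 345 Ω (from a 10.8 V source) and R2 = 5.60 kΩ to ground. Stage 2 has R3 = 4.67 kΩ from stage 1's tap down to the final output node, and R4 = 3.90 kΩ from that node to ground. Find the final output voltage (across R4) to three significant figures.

V_out ≈ 4.46 V

Stage 2 presents R3+R4 = 8570 Ω as a load on stage 1's tap.
Stage 1's lower leg becomes R2‖(R3+R4) = 3387 Ω, so V_mid = 10.8 × 3387/3732 = 9.802 V.
Stage 2 is itself unloaded: V_out = V_mid × R4/(R3+R4) = 9.802 × 3900/8570 = 4.46 V.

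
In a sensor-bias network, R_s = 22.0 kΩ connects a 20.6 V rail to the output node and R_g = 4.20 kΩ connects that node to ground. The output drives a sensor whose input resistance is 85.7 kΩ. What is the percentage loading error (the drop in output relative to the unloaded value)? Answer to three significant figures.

The divider's output (Thévenin) resistance is R_s‖R_g = 3.527 kΩ.
Fractional drop under load = R_th/(R_th + R_L) = 3.527 / (3.527 + 85.7) = 0.03953.
So the output falls by 3.95 %.

3.95 %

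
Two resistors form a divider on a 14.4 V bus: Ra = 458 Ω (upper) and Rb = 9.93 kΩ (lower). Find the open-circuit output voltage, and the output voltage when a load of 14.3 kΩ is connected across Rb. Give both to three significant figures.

Open-circuit: V = 14.4 × 9930/(458 + 9930) = 13.8 V.
With the load, Rb becomes Rb‖R_L = 5860 Ω, so V = 14.4 × 5860/6318 = 13.4 V.

Unloaded: 13.8 V; loaded: 13.4 V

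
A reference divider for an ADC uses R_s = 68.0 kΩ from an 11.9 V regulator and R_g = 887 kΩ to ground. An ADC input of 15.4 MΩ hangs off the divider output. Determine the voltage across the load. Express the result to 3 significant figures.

The load sits in parallel with R_g: R_g‖R_L = (887 × 15400) / (887 + 15400) = 838.7 kΩ.
V_out = 11.9 × 838.7 / (68.0 + 838.7) = 11.9 × 838.7/906.7 = 11.0 V.
(Unloaded it would have been 11.1 V.)

V_out ≈ 11.0 V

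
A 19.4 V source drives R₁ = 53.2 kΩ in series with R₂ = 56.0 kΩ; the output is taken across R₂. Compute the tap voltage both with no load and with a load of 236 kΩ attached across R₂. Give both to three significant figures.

Open-circuit: V = 19.4 × 56.0/(53.2 + 56.0) = 9.95 V.
With the load, R₂ becomes R₂‖R_L = 45.26 kΩ, so V = 19.4 × 45.26/98.46 = 8.92 V.

Unloaded: 9.95 V; loaded: 8.92 V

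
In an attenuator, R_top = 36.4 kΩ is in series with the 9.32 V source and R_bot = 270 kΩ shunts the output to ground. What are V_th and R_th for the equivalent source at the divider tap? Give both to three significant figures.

V_th = 8.21 V, R_th = 32.1 kΩ

V_th is the open-circuit tap voltage: 9.32 × 270/(36.4 + 270) = 8.21 V.
With the supply zeroed, R_top and R_bot appear in parallel from the tap: R_th = R_top‖R_bot = (36.4 × 270)/306.4 = 32.1 kΩ.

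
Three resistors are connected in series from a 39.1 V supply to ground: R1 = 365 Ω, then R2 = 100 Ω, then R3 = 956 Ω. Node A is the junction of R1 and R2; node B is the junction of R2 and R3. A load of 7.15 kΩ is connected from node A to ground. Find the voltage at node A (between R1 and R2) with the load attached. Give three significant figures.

Below node A the series string R2+R3 = 1056 Ω sits in parallel with the 7150 Ω load: 920.1 Ω.
V_A = 39.1 × 920.1/(365 + 920.1) = 28.0 V.

V ≈ 28.0 V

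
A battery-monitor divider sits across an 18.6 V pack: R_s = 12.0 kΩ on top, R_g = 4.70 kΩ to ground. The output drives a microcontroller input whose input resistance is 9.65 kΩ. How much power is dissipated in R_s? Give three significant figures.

P ≈ 18.1 mW

Total resistance from the source is R_s + (R_g‖R_L) = 15.16 kΩ, so I = 18.6/15.16 kΩ = 1.227 mA.
P = I²·R_s = (1.227 mA)² × 12.0 kΩ = 18.1 mW.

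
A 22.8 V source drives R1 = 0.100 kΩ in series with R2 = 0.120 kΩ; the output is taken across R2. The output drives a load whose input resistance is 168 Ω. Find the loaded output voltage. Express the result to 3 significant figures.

V_out ≈ 9.39 V

The load sits in parallel with R2: R2‖R_L = (120 × 168) / (120 + 168) = 70.00 Ω.
V_out = 22.8 × 70.00 / (100 + 70.00) = 22.8 × 70.00/170.0 = 9.39 V.
(Unloaded it would have been 12.4 V.)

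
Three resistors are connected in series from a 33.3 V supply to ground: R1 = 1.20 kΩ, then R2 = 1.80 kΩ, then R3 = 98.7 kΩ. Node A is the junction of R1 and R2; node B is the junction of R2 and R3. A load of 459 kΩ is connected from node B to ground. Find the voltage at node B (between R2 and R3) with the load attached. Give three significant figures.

V ≈ 32.1 V

At node B, R3 is in parallel with the load: R3‖R_L = 81.23 kΩ.
Below node A the resistance is R2 + (R3‖R_L) = 83.03 kΩ, so V_A = 33.3 × 83.03/84.23 = 32.83 V.
Then V_B = V_A × (R3‖R_L)/(R2 + R3‖R_L) = 32.83 × 81.23/83.03 = 32.1 V.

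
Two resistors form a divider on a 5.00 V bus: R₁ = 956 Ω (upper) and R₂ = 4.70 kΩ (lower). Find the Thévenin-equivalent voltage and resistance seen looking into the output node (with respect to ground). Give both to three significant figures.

V_th = 4.15 V, R_th = 794 Ω

V_th is the open-circuit tap voltage: 5.00 × 4700/(956 + 4700) = 4.15 V.
With the supply zeroed, R₁ and R₂ appear in parallel from the tap: R_th = R₁‖R₂ = (956 × 4700)/5656 = 794 Ω.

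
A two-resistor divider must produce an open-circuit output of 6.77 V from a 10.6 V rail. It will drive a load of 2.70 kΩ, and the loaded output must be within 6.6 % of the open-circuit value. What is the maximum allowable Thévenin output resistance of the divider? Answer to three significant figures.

R_th ≤ 191 Ω

Loading drop = R_th/(R_th + R_L) ≤ 0.0660, so R_th ≤ R_L · ε/(1−ε) = 2.70 kΩ × 0.0660/0.9340 = 191 Ω.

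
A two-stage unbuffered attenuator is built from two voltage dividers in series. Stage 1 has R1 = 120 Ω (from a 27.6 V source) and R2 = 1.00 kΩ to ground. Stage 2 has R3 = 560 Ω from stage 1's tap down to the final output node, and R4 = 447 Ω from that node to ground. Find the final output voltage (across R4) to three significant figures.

Stage 2 presents R3+R4 = 1007 Ω as a load on stage 1's tap.
Stage 1's lower leg becomes R2‖(R3+R4) = 501.7 Ω, so V_mid = 27.6 × 501.7/621.7 = 22.27 V.
Stage 2 is itself unloaded: V_out = V_mid × R4/(R3+R4) = 22.27 × 447/1007 = 9.89 V.

V_out ≈ 9.89 V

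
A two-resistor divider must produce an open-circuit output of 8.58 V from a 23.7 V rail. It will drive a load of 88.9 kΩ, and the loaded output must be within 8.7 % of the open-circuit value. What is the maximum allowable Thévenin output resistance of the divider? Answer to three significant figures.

R_th ≤ 8.47 kΩ

Loading drop = R_th/(R_th + R_L) ≤ 0.0870, so R_th ≤ R_L · ε/(1−ε) = 88.9 kΩ × 0.0870/0.9130 = 8.47 kΩ.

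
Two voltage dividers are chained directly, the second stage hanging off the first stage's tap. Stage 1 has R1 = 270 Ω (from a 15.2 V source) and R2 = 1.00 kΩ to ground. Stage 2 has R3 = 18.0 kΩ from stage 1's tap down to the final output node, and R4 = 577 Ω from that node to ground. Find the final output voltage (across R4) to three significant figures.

V_out ≈ 0.368 V

Stage 2 presents R3+R4 = 18580 Ω as a load on stage 1's tap.
Stage 1's lower leg becomes R2‖(R3+R4) = 948.9 Ω, so V_mid = 15.2 × 948.9/1219 = 11.83 V.
Stage 2 is itself unloaded: V_out = V_mid × R4/(R3+R4) = 11.83 × 577/18580 = 0.368 V.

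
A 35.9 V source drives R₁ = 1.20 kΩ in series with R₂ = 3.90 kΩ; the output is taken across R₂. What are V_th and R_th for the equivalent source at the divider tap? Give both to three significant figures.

V_th is the open-circuit tap voltage: 35.9 × 3.90/(1.20 + 3.90) = 27.5 V.
With the supply zeroed, R₁ and R₂ appear in parallel from the tap: R_th = R₁‖R₂ = (1.20 × 3.90)/5.100 = 918 Ω.

V_th = 27.5 V, R_th = 918 Ω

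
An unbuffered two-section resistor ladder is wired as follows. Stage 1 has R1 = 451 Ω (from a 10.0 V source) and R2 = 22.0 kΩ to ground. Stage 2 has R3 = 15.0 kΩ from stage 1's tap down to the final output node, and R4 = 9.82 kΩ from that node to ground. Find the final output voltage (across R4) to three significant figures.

Stage 2 presents R3+R4 = 24820 Ω as a load on stage 1's tap.
Stage 1's lower leg becomes R2‖(R3+R4) = 11660 Ω, so V_mid = 10.0 × 11660/12110 = 9.628 V.
Stage 2 is itself unloaded: V_out = V_mid × R4/(R3+R4) = 9.628 × 9820/24820 = 3.81 V.

V_out ≈ 3.81 V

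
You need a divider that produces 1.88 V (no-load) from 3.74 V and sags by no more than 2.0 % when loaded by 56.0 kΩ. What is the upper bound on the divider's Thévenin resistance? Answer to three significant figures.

R_th ≤ 1.14 kΩ

Loading drop = R_th/(R_th + R_L) ≤ 0.0200, so R_th ≤ R_L · ε/(1−ε) = 56.0 kΩ × 0.0200/0.9800 = 1.14 kΩ.
(Any R1, R2 with R2/(R1+R2) = 0.503 and R1‖R2 ≤ 1.14 kΩ will meet the spec.)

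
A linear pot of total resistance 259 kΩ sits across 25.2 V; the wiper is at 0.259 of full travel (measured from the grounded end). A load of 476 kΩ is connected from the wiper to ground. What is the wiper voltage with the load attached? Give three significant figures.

V ≈ 5.91 V

The wiper splits the pot into (1−α)R = 191.9 kΩ above and αR = 67.08 kΩ below.
Lower section ‖ load = 58.80 kΩ.
V_wiper = 25.2 × 58.80/(191.9 + 58.80) = 5.91 V.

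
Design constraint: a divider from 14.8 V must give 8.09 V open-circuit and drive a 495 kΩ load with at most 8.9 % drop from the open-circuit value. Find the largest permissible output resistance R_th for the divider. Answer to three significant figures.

R_th ≤ 48.4 kΩ

Loading drop = R_th/(R_th + R_L) ≤ 0.0890, so R_th ≤ R_L · ε/(1−ε) = 495 kΩ × 0.0890/0.9110 = 48.4 kΩ.
(Any R1, R2 with R2/(R1+R2) = 0.547 and R1‖R2 ≤ 48.4 kΩ will meet the spec.)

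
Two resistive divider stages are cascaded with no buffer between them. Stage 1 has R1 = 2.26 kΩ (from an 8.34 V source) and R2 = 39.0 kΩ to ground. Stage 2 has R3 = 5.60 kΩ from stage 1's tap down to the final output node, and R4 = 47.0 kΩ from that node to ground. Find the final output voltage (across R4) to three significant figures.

V_out ≈ 6.77 V

Stage 2 presents R3+R4 = 52.60 kΩ as a load on stage 1's tap.
Stage 1's lower leg becomes R2‖(R3+R4) = 22.40 kΩ, so V_mid = 8.34 × 22.40/24.66 = 7.576 V.
Stage 2 is itself unloaded: V_out = V_mid × R4/(R3+R4) = 7.576 × 47.0/52.60 = 6.77 V.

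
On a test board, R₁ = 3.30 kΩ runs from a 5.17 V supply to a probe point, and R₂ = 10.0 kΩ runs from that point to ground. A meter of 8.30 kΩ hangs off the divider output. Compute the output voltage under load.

The load sits in parallel with R₂: R₂‖R_L = (10.0 × 8.30) / (10.0 + 8.30) = 4.536 kΩ.
V_out = 5.17 × 4.536 / (3.30 + 4.536) = 5.17 × 4.536/7.836 = 2.99 V.

V_out ≈ 2.99 V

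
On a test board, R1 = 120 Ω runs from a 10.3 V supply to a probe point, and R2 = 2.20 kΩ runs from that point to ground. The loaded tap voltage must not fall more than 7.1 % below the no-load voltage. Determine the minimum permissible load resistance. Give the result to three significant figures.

Output resistance R_th = R1‖R2 = (120 × 2200)/2320 = 113.8 Ω.
The fractional drop is R_th/(R_th + R_L); requiring this ≤ 0.0710 gives R_L ≥ R_th(1/0.0710 − 1) = 113.8 × 13.08 = 1.49 kΩ.

R_L(min) ≈ 1.49 kΩ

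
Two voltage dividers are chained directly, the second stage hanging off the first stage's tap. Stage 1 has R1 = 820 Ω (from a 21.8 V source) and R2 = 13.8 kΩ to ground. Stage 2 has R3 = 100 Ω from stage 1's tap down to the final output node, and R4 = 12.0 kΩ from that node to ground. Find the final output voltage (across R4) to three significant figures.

Stage 2 presents R3+R4 = 12100 Ω as a load on stage 1's tap.
Stage 1's lower leg becomes R2‖(R3+R4) = 6447 Ω, so V_mid = 21.8 × 6447/7267 = 19.34 V.
Stage 2 is itself unloaded: V_out = V_mid × R4/(R3+R4) = 19.34 × 12000/12100 = 19.2 V.

V_out ≈ 19.2 V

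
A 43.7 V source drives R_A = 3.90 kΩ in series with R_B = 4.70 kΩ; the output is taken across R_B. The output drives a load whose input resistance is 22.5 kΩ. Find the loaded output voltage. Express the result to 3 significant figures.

The load sits in parallel with R_B: R_B‖R_L = (4.70 × 22.5) / (4.70 + 22.5) = 3.888 kΩ.
V_out = 43.7 × 3.888 / (3.90 + 3.888) = 43.7 × 3.888/7.788 = 21.8 V.
(Unloaded it would have been 23.9 V.)

V_out ≈ 21.8 V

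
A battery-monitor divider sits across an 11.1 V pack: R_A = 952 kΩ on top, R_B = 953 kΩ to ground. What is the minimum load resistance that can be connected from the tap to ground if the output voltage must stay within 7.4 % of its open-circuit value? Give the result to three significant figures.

Output resistance R_th = R_A‖R_B = (952 × 953)/1905 = 476.2 kΩ.
The fractional drop is R_th/(R_th + R_L); requiring this ≤ 0.0740 gives R_L ≥ R_th(1/0.0740 − 1) = 476.2 × 12.51 = 5.96 MΩ.

R_L(min) ≈ 5.96 MΩ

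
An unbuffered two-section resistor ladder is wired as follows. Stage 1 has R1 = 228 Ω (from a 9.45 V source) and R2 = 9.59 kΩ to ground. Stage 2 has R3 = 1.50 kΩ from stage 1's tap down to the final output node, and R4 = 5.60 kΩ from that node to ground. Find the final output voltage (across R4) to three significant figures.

Stage 2 presents R3+R4 = 7100 Ω as a load on stage 1's tap.
Stage 1's lower leg becomes R2‖(R3+R4) = 4080 Ω, so V_mid = 9.45 × 4080/4308 = 8.950 V.
Stage 2 is itself unloaded: V_out = V_mid × R4/(R3+R4) = 8.950 × 5600/7100 = 7.06 V.

V_out ≈ 7.06 V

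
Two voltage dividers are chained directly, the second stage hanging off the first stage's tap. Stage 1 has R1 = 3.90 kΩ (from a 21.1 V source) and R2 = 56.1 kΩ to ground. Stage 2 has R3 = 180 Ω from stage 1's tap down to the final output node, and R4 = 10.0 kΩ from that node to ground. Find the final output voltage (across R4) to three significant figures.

V_out ≈ 14.3 V

Stage 2 presents R3+R4 = 10180 Ω as a load on stage 1's tap.
Stage 1's lower leg becomes R2‖(R3+R4) = 8616 Ω, so V_mid = 21.1 × 8616/12520 = 14.53 V.
Stage 2 is itself unloaded: V_out = V_mid × R4/(R3+R4) = 14.53 × 10000/10180 = 14.3 V.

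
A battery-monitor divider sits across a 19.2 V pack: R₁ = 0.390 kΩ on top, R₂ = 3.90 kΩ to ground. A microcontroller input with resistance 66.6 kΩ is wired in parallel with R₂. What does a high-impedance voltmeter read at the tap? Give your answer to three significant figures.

V_out ≈ 17.4 V

The load sits in parallel with R₂: R₂‖R_L = (3900 × 66600) / (3900 + 66600) = 3684 Ω.
V_out = 19.2 × 3684 / (390 + 3684) = 19.2 × 3684/4074 = 17.4 V.
(Unloaded it would have been 17.5 V.)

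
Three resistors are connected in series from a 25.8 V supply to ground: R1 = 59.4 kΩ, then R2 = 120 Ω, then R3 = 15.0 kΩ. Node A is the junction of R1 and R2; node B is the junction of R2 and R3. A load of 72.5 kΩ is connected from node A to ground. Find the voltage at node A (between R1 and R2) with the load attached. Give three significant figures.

Below node A the series string R2+R3 = 15120 Ω sits in parallel with the 72500 Ω load: 12510 Ω.
V_A = 25.8 × 12510/(59400 + 12510) = 4.49 V.

V ≈ 4.49 V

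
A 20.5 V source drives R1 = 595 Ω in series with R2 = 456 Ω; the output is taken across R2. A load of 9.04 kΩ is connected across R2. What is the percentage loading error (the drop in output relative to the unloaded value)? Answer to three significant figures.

The divider's output (Thévenin) resistance is R1‖R2 = 258.2 Ω.
Fractional drop under load = R_th/(R_th + R_L) = 258.2 / (258.2 + 9040) = 0.02776.
So the output falls by 2.78 %.

2.78 %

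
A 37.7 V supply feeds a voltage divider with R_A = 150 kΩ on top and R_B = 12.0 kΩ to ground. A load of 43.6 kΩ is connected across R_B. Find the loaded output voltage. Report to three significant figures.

V_out ≈ 2.23 V

The load sits in parallel with R_B: R_B‖R_L = (12.0 × 43.6) / (12.0 + 43.6) = 9.410 kΩ.
V_out = 37.7 × 9.410 / (150 + 9.410) = 37.7 × 9.410/159.4 = 2.23 V.
(Unloaded it would have been 2.79 V.)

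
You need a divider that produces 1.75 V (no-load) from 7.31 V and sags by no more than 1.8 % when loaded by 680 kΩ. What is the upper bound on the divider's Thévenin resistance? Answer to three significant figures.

Loading drop = R_th/(R_th + R_L) ≤ 0.0180, so R_th ≤ R_L · ε/(1−ε) = 680 kΩ × 0.0180/0.9820 = 12.5 kΩ.
(Any R1, R2 with R2/(R1+R2) = 0.239 and R1‖R2 ≤ 12.5 kΩ will meet the spec.)

R_th ≤ 12.5 kΩ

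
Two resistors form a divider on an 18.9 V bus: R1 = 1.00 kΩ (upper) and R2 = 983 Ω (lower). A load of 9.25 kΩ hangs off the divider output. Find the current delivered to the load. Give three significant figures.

I_L ≈ 0.961 mA

R2‖R_L = 888.6 Ω; V_out = 18.9 × 888.6/1889 = 8.892 V.
I_L = V_out / R_L = 8.892 / 9.25 kΩ = 0.961 mA.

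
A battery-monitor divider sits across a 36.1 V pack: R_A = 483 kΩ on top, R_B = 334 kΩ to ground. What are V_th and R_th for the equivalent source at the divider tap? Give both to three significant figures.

V_th = 14.8 V, R_th = 197 kΩ

V_th is the open-circuit tap voltage: 36.1 × 334/(483 + 334) = 14.8 V.
With the supply zeroed, R_A and R_B appear in parallel from the tap: R_th = R_A‖R_B = (483 × 334)/817.0 = 197 kΩ.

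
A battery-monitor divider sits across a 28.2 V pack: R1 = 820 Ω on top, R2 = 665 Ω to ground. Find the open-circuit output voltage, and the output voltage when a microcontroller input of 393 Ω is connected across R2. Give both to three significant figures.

Open-circuit: V = 28.2 × 665/(820 + 665) = 12.6 V.
With the load, R2 becomes R2‖R_L = 247.0 Ω, so V = 28.2 × 247.0/1067 = 6.53 V.

Unloaded: 12.6 V; loaded: 6.53 V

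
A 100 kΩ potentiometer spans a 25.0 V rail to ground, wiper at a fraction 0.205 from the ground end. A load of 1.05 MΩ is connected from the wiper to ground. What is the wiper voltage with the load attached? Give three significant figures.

V ≈ 5.05 V

The wiper splits the pot into (1−α)R = 79.50 kΩ above and αR = 20.50 kΩ below.
Lower section ‖ load = 20.11 kΩ.
V_wiper = 25.0 × 20.11/(79.50 + 20.11) = 5.05 V.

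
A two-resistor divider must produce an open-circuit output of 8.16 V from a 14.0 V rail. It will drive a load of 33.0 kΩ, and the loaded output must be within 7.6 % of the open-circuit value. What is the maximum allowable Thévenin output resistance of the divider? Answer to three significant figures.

Loading drop = R_th/(R_th + R_L) ≤ 0.0760, so R_th ≤ R_L · ε/(1−ε) = 33.0 kΩ × 0.0760/0.9240 = 2.71 kΩ.
(Any R1, R2 with R2/(R1+R2) = 0.583 and R1‖R2 ≤ 2.71 kΩ will meet the spec.)

R_th ≤ 2.71 kΩ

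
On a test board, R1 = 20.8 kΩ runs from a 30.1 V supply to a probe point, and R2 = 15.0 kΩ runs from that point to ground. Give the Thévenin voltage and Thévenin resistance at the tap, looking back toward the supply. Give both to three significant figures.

V_th = 12.6 V, R_th = 8.72 kΩ

V_th is the open-circuit tap voltage: 30.1 × 15.0/(20.8 + 15.0) = 12.6 V.
With the supply zeroed, R1 and R2 appear in parallel from the tap: R_th = R1‖R2 = (20.8 × 15.0)/35.80 = 8.72 kΩ.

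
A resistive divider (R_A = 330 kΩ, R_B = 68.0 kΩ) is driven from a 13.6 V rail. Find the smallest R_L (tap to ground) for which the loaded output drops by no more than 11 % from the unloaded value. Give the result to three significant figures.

R_L(min) ≈ 456 kΩ

Output resistance R_th = R_A‖R_B = (330 × 68.0)/398.0 = 56.38 kΩ.
The fractional drop is R_th/(R_th + R_L); requiring this ≤ 0.110 gives R_L ≥ R_th(1/0.110 − 1) = 56.38 × 8.091 = 456 kΩ.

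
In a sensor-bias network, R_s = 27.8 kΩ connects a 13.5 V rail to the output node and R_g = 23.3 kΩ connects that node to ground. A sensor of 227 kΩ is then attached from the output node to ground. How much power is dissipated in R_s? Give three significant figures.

Total resistance from the source is R_s + (R_g‖R_L) = 48.93 kΩ, so I = 13.5/48.93 kΩ = 0.2759 mA.
P = I²·R_s = (0.2759 mA)² × 27.8 kΩ = 2.12 mW.

P ≈ 2.12 mW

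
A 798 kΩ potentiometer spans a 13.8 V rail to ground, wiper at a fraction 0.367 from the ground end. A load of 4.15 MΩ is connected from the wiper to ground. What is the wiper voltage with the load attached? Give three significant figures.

The wiper splits the pot into (1−α)R = 505.1 kΩ above and αR = 292.9 kΩ below.
Lower section ‖ load = 273.6 kΩ.
V_wiper = 13.8 × 273.6/(505.1 + 273.6) = 4.85 V.

V ≈ 4.85 V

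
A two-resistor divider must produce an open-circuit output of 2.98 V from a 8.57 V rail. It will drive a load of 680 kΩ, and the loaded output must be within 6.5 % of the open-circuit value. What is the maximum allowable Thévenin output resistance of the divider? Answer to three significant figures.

Loading drop = R_th/(R_th + R_L) ≤ 0.0650, so R_th ≤ R_L · ε/(1−ε) = 680 kΩ × 0.0650/0.9350 = 47.3 kΩ.
(Any R1, R2 with R2/(R1+R2) = 0.348 and R1‖R2 ≤ 47.3 kΩ will meet the spec.)

R_th ≤ 47.3 kΩ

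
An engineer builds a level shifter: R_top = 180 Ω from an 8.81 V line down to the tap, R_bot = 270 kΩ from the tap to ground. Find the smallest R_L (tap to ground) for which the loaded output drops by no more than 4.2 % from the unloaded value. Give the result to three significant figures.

Output resistance R_th = R_top‖R_bot = (180 × 270000)/270200 = 179.9 Ω.
The fractional drop is R_th/(R_th + R_L); requiring this ≤ 0.0420 gives R_L ≥ R_th(1/0.0420 − 1) = 179.9 × 22.81 = 4.10 kΩ.

R_L(min) ≈ 4.10 kΩ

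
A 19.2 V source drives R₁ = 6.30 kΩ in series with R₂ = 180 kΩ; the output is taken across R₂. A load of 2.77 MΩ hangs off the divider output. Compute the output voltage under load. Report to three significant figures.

The load sits in parallel with R₂: R₂‖R_L = (180 × 2770) / (180 + 2770) = 169.0 kΩ.
V_out = 19.2 × 169.0 / (6.30 + 169.0) = 19.2 × 169.0/175.3 = 18.5 V.

V_out ≈ 18.5 V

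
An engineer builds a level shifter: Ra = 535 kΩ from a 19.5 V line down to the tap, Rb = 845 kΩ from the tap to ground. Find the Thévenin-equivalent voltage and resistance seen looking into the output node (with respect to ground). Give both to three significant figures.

V_th = 11.9 V, R_th = 328 kΩ

V_th is the open-circuit tap voltage: 19.5 × 845/(535 + 845) = 11.9 V.
With the supply zeroed, Ra and Rb appear in parallel from the tap: R_th = Ra‖Rb = (535 × 845)/1380 = 328 kΩ.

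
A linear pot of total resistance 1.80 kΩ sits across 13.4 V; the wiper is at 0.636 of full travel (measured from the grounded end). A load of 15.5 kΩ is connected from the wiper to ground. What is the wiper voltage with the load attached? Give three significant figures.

V ≈ 8.30 V

The wiper splits the pot into (1−α)R = 655.2 Ω above and αR = 1145 Ω below.
Lower section ‖ load = 1066 Ω.
V_wiper = 13.4 × 1066/(655.2 + 1066) = 8.30 V.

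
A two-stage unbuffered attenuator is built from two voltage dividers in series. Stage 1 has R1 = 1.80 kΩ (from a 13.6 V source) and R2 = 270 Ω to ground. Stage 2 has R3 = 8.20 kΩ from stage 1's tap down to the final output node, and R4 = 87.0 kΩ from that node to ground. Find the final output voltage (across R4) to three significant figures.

Stage 2 presents R3+R4 = 95200 Ω as a load on stage 1's tap.
Stage 1's lower leg becomes R2‖(R3+R4) = 269.2 Ω, so V_mid = 13.6 × 269.2/2069 = 1.770 V.
Stage 2 is itself unloaded: V_out = V_mid × R4/(R3+R4) = 1.770 × 87000/95200 = 1.62 V.

V_out ≈ 1.62 V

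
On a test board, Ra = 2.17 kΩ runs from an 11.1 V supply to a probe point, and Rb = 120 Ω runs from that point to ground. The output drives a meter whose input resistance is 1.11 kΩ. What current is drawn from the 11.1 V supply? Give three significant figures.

Rb‖R_L = 108.3 Ω, so the source sees Ra + Rb‖R_L = 2278 Ω.
I = 11.1 V / 2278 Ω = 4.87 mA.

I ≈ 4.87 mA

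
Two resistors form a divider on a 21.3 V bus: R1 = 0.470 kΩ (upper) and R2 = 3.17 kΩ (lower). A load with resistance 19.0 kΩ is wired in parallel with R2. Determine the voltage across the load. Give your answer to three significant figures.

The load sits in parallel with R2: R2‖R_L = (3170 × 19000) / (3170 + 19000) = 2717 Ω.
V_out = 21.3 × 2717 / (470 + 2717) = 21.3 × 2717/3187 = 18.2 V.
(Unloaded it would have been 18.5 V.)

V_out ≈ 18.2 V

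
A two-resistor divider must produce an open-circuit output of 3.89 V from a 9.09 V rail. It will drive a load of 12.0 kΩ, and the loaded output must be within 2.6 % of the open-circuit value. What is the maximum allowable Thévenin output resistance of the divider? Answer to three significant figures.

Loading drop = R_th/(R_th + R_L) ≤ 0.0260, so R_th ≤ R_L · ε/(1−ε) = 12.0 kΩ × 0.0260/0.9740 = 320 Ω.
(Any R1, R2 with R2/(R1+R2) = 0.428 and R1‖R2 ≤ 320 Ω will meet the spec.)

R_th ≤ 320 Ω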